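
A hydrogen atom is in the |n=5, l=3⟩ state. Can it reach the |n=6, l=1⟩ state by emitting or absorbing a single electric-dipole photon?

forbidden

Initial l = 3, final l = 1, so Δl = -2. E1 requires Δl = ±1: fails.
The transition is electric-dipole forbidden.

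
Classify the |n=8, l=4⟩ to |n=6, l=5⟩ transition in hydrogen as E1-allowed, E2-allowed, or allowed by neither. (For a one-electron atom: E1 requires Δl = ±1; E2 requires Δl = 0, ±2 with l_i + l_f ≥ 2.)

Δl = 5 − 4 = +1; l_i + l_f = 9.
E1 (Δl = ±1): satisfied.
E2 (Δl = 0,±2, l_i+l_f ≥ 2): not satisfied.

E1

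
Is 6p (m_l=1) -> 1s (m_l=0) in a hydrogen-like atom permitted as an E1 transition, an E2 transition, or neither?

Δl = 0 − 1 = -1; l_i + l_f = 1.
Δm_l = -1.
E1 (Δl = ±1, |Δm_l| ≤ 1): satisfied.
E2 (Δl = 0,±2, l_i+l_f ≥ 2, |Δm_l| ≤ 2): not satisfied.

E1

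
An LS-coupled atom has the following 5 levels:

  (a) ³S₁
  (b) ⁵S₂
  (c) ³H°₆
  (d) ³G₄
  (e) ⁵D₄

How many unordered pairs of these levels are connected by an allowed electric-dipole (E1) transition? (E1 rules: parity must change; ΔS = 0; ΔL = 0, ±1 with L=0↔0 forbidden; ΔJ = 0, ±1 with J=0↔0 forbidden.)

(a)–(b): forbidden (parity, ΔS, ΔL).
(a)–(c): forbidden (ΔL, ΔJ).
(a)–(d): forbidden (parity, ΔL, ΔJ).
(a)–(e): forbidden (parity, ΔS, ΔL, ΔJ).
(b)–(c): forbidden (ΔS, ΔL, ΔJ).
(b)–(d): forbidden (parity, ΔS, ΔL, ΔJ).
(b)–(e): forbidden (parity, ΔL, ΔJ).
(c)–(d): forbidden (ΔJ).
(c)–(e): forbidden (ΔS, ΔL, ΔJ).
(d)–(e): forbidden (parity, ΔS, ΔL).
Allowed pairs: 0 of 10.

0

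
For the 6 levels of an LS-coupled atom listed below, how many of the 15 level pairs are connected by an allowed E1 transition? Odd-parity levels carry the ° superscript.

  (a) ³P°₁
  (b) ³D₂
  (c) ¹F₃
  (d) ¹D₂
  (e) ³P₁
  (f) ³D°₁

4

(a)–(b): allowed.
(a)–(c): forbidden (ΔS, ΔL, ΔJ).
(a)–(d): forbidden (ΔS).
(a)–(e): allowed.
(a)–(f): forbidden (parity).
(b)–(c): forbidden (parity, ΔS).
(b)–(d): forbidden (parity, ΔS).
(b)–(e): forbidden (parity).
(b)–(f): allowed.
(c)–(d): forbidden (parity).
(c)–(e): forbidden (parity, ΔS, ΔL, ΔJ).
(c)–(f): forbidden (ΔS, ΔJ).
(d)–(e): forbidden (parity, ΔS).
(d)–(f): forbidden (ΔS).
(e)–(f): allowed.
Allowed pairs: 4 of 15.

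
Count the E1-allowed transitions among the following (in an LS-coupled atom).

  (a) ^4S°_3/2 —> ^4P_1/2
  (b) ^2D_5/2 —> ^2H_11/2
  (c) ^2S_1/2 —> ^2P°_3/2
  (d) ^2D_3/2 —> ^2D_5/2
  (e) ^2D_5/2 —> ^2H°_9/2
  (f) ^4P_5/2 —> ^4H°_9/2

(a) allowed
(b) forbidden (parity, ΔL, ΔJ fail)
(c) allowed
(d) forbidden (parity fails)
(e) forbidden (ΔL, ΔJ fail)
(f) forbidden (ΔL, ΔJ fail)
Total allowed: 2 of 6.

2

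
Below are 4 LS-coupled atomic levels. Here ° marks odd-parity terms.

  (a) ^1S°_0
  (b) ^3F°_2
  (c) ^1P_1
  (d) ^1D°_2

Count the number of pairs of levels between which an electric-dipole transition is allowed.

(a)–(b): forbidden (parity, ΔS, ΔL, ΔJ).
(a)–(c): allowed.
(a)–(d): forbidden (parity, ΔL, ΔJ).
(b)–(c): forbidden (ΔS, ΔL).
(b)–(d): forbidden (parity, ΔS).
(c)–(d): allowed.
Allowed pairs: 2 of 6.

2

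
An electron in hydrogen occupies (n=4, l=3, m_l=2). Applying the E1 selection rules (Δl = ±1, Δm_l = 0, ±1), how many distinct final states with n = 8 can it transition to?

E1 requires Δl = ±1, so l_f ∈ {2, 4}; with 0 ≤ l_f ≤ n_f−1 = 7, the allowed l_f values are {2, 4}.
For l_f = 2: m_f ∈ {m_i−1, m_i, m_i+1} ∩ [−2, 2] = {1, 2} → 2 states.
For l_f = 4: m_f ∈ {m_i−1, m_i, m_i+1} ∩ [−4, 4] = {1, 2, 3} → 3 states.
Total: 5.

5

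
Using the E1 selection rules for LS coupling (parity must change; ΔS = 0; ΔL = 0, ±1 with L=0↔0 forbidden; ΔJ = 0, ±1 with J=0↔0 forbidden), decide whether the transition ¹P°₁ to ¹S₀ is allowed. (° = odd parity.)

Reading off the term symbols: S 0→0, L 1→0, J 1→0, parity odd→even.
ΔS = 0: S: 0 → 0 — ✓.
Parity must change: odd → even — ✓.
ΔJ = 0, ±1 (not J=0↔0): J: 1 → 0, ΔJ = -1 — ✓.
ΔL = 0, ±1 (not L=0↔0): L: 1 → 0, ΔL = -1 — ✓.
All four E1 rules are satisfied.

allowed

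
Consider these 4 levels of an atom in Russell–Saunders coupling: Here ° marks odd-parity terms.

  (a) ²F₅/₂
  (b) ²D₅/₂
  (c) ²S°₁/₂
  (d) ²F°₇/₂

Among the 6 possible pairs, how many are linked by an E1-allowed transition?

2

(a)–(b): forbidden (parity).
(a)–(c): forbidden (ΔL, ΔJ).
(a)–(d): allowed.
(b)–(c): forbidden (ΔL, ΔJ).
(b)–(d): allowed.
(c)–(d): forbidden (parity, ΔL, ΔJ).
Allowed pairs: 2 of 6.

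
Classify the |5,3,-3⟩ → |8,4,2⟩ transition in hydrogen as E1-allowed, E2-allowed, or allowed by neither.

neither

Δl = 4 − 3 = +1; l_i + l_f = 7.
Δm_l = +5.
E1 (Δl = ±1, |Δm_l| ≤ 1): not satisfied.
E2 (Δl = 0,±2, l_i+l_f ≥ 2, |Δm_l| ≤ 2): not satisfied.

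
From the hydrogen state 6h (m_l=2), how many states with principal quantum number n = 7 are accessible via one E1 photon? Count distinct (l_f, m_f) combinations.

6

E1 requires Δl = ±1, so l_f ∈ {4, 6}; with 0 ≤ l_f ≤ n_f−1 = 6, the allowed l_f values are {4, 6}.
For l_f = 4: m_f ∈ {m_i−1, m_i, m_i+1} ∩ [−4, 4] = {1, 2, 3} → 3 states.
For l_f = 6: m_f ∈ {m_i−1, m_i, m_i+1} ∩ [−6, 6] = {1, 2, 3} → 3 states.
Total: 6.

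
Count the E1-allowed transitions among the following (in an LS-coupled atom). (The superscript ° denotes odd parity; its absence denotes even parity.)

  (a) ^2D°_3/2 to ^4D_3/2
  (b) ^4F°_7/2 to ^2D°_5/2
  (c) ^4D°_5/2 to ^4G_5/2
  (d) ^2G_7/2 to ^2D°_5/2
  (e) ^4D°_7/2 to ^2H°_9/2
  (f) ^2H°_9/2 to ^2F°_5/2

(a) forbidden (ΔS fails)
(b) forbidden (parity, ΔS fail)
(c) forbidden (ΔL fails)
(d) forbidden (ΔL fails)
(e) forbidden (parity, ΔS, ΔL fail)
(f) forbidden (parity, ΔL, ΔJ fail)
Total allowed: 0 of 6.

0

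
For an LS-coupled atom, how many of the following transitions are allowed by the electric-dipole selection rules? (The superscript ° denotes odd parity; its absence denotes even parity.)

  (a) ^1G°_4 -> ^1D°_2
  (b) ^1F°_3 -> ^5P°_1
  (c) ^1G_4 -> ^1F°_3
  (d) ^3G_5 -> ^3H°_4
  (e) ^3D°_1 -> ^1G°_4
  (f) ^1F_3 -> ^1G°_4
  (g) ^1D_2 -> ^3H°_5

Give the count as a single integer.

(a) forbidden (parity, ΔL, ΔJ fail)
(b) forbidden (parity, ΔS, ΔL, ΔJ fail)
(c) allowed
(d) allowed
(e) forbidden (parity, ΔS, ΔL, ΔJ fail)
(f) allowed
(g) forbidden (ΔS, ΔL, ΔJ fail)
Total allowed: 3 of 7.

3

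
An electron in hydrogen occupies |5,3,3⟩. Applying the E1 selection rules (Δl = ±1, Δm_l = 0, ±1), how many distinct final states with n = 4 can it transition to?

E1 requires Δl = ±1, so l_f ∈ {2, 4}; with 0 ≤ l_f ≤ n_f−1 = 3, the allowed l_f values are {2}.
For l_f = 2: m_f ∈ {m_i−1, m_i, m_i+1} ∩ [−2, 2] = {2} → 1 state.
Total: 1.

1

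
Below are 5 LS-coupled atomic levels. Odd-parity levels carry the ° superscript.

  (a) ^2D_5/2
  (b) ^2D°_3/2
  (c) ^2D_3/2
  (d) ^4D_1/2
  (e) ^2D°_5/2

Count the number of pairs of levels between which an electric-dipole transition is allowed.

4

(a)–(b): allowed.
(a)–(c): forbidden (parity).
(a)–(d): forbidden (parity, ΔS, ΔJ).
(a)–(e): allowed.
(b)–(c): allowed.
(b)–(d): forbidden (ΔS).
(b)–(e): forbidden (parity).
(c)–(d): forbidden (parity, ΔS).
(c)–(e): allowed.
(d)–(e): forbidden (ΔS, ΔJ).
Allowed pairs: 4 of 10.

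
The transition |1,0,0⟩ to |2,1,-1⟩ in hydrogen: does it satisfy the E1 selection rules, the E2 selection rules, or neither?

E1

Δl = 1 − 0 = +1; l_i + l_f = 1.
Δm_l = -1.
E1 (Δl = ±1, |Δm_l| ≤ 1): satisfied.
E2 (Δl = 0,±2, l_i+l_f ≥ 2, |Δm_l| ≤ 2): not satisfied.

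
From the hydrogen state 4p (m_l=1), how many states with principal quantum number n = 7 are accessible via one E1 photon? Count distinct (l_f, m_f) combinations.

E1 requires Δl = ±1, so l_f ∈ {0, 2}; with 0 ≤ l_f ≤ n_f−1 = 6, the allowed l_f values are {0, 2}.
For l_f = 0: m_f ∈ {m_i−1, m_i, m_i+1} ∩ [−0, 0] = {0} → 1 state.
For l_f = 2: m_f ∈ {m_i−1, m_i, m_i+1} ∩ [−2, 2] = {0, 1, 2} → 3 states.
Total: 4.

4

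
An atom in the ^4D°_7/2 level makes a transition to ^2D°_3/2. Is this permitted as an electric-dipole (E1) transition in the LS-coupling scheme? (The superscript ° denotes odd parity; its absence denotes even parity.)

Parity must change: odd → odd — violated.
ΔS = 0: S: 3/2 → 1/2 — violated.
ΔL = 0, ±1 (not L=0↔0): L: 2 → 2, ΔL = +0 — satisfied.
ΔJ = 0, ±1 (not J=0↔0): J: 7/2 → 3/2, ΔJ = -2 — violated.
Rule(s) violated: parity, ΔS, ΔJ.

forbidden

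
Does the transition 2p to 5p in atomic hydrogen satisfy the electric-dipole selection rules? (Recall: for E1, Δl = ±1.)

forbidden

Δl = 1 − 1 = +0; the E1 rule Δl = ±1 is violated.
The transition is electric-dipole forbidden.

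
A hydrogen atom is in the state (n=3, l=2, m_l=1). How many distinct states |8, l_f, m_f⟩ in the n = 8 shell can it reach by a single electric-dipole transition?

E1 requires Δl = ±1, so l_f ∈ {1, 3}; with 0 ≤ l_f ≤ n_f−1 = 7, the allowed l_f values are {1, 3}.
For l_f = 1: m_f ∈ {m_i−1, m_i, m_i+1} ∩ [−1, 1] = {0, 1} → 2 states.
For l_f = 3: m_f ∈ {m_i−1, m_i, m_i+1} ∩ [−3, 3] = {0, 1, 2} → 3 states.
Total: 5.

5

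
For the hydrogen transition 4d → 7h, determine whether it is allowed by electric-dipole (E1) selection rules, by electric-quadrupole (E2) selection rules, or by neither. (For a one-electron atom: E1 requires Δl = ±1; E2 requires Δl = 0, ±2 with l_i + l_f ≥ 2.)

Δl = 5 − 2 = +3; l_i + l_f = 7.
E1 (Δl = ±1): not satisfied.
E2 (Δl = 0,±2, l_i+l_f ≥ 2): not satisfied.

neither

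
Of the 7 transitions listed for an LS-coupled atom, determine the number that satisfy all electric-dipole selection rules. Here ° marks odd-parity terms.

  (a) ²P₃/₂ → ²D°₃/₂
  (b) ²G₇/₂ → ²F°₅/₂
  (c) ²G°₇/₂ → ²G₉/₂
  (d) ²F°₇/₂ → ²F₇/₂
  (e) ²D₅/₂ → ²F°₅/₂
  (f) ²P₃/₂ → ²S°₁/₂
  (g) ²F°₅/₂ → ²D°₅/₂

6

(a) allowed
(b) allowed
(c) allowed
(d) allowed
(e) allowed
(f) allowed
(g) forbidden (parity fails)
Total allowed: 6 of 7.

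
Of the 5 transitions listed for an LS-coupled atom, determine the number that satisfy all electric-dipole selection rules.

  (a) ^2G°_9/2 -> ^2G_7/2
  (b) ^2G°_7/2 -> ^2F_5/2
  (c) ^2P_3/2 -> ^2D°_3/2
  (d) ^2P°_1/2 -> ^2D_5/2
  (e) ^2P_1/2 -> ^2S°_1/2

(a) allowed
(b) allowed
(c) allowed
(d) forbidden (ΔJ fails)
(e) allowed
Total allowed: 4 of 5.

4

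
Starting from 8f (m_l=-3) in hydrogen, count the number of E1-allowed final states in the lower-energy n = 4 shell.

1

E1 requires Δl = ±1, so l_f ∈ {2, 4}; with 0 ≤ l_f ≤ n_f−1 = 3, the allowed l_f values are {2}.
For l_f = 2: m_f ∈ {m_i−1, m_i, m_i+1} ∩ [−2, 2] = {-2} → 1 state.
Total: 1.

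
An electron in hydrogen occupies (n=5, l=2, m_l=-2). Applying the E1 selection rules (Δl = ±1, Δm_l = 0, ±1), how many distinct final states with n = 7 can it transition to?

4

E1 requires Δl = ±1, so l_f ∈ {1, 3}; with 0 ≤ l_f ≤ n_f−1 = 6, the allowed l_f values are {1, 3}.
For l_f = 1: m_f ∈ {m_i−1, m_i, m_i+1} ∩ [−1, 1] = {-1} → 1 state.
For l_f = 3: m_f ∈ {m_i−1, m_i, m_i+1} ∩ [−3, 3] = {-3, -2, -1} → 3 states.
Total: 4.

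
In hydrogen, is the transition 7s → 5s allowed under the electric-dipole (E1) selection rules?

Δl = 0 − 0 = +0; the E1 rule Δl = ±1 is fails.
The transition is electric-dipole forbidden.

forbidden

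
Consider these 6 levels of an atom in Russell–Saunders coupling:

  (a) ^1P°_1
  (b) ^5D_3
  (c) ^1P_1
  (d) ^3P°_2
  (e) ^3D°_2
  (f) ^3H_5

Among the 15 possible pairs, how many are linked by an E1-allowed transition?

1

(a)–(b): forbidden (ΔS, ΔJ).
(a)–(c): allowed.
(a)–(d): forbidden (parity, ΔS).
(a)–(e): forbidden (parity, ΔS).
(a)–(f): forbidden (ΔS, ΔL, ΔJ).
(b)–(c): forbidden (parity, ΔS, ΔJ).
(b)–(d): forbidden (ΔS).
(b)–(e): forbidden (ΔS).
(b)–(f): forbidden (parity, ΔS, ΔL, ΔJ).
(c)–(d): forbidden (ΔS).
(c)–(e): forbidden (ΔS).
(c)–(f): forbidden (parity, ΔS, ΔL, ΔJ).
(d)–(e): forbidden (parity).
(d)–(f): forbidden (ΔL, ΔJ).
(e)–(f): forbidden (ΔL, ΔJ).
Allowed pairs: 1 of 15.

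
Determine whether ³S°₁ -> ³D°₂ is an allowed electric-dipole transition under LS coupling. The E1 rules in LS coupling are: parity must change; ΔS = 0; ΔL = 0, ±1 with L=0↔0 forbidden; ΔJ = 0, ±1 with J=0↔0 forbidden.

Initial level: S=1, L=0, J=1, parity odd. Final level: S=1, L=2, J=2, parity odd.
Parity must change: odd → odd — fails.
ΔS = 0: S: 1 → 1 — passes.
ΔL = 0, ±1 (not L=0↔0): L: 0 → 2, ΔL = +2 — fails.
ΔJ = 0, ±1 (not J=0↔0): J: 1 → 2, ΔJ = +1 — passes.
Rule(s) violated: parity, ΔL.

forbidden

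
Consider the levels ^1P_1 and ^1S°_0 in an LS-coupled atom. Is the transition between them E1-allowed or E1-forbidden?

allowed

Initial level: S=0, L=1, J=1, parity even. Final level: S=0, L=0, J=0, parity odd.
Parity must change: even → odd — satisfied.
ΔS = 0: S: 0 → 0 — satisfied.
ΔL = 0, ±1 (not L=0↔0): L: 1 → 0, ΔL = -1 — satisfied.
ΔJ = 0, ±1 (not J=0↔0): J: 1 → 0, ΔJ = -1 — satisfied.
All four E1 rules are satisfied.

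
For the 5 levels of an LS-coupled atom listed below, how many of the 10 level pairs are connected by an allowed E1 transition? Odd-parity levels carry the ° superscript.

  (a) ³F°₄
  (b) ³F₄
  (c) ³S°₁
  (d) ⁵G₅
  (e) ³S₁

1

(a)–(b): allowed.
(a)–(c): forbidden (parity, ΔL, ΔJ).
(a)–(d): forbidden (ΔS).
(a)–(e): forbidden (ΔL, ΔJ).
(b)–(c): forbidden (ΔL, ΔJ).
(b)–(d): forbidden (parity, ΔS).
(b)–(e): forbidden (parity, ΔL, ΔJ).
(c)–(d): forbidden (ΔS, ΔL, ΔJ).
(c)–(e): forbidden (ΔL).
(d)–(e): forbidden (parity, ΔS, ΔL, ΔJ).
Allowed pairs: 1 of 10.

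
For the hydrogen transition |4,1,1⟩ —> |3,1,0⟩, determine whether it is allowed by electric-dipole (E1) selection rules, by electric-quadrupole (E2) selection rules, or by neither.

E2

Δl = 1 − 1 = +0; l_i + l_f = 2.
Δm_l = -1.
E1 (Δl = ±1, |Δm_l| ≤ 1): not satisfied.
E2 (Δl = 0,±2, l_i+l_f ≥ 2, |Δm_l| ≤ 2): satisfied.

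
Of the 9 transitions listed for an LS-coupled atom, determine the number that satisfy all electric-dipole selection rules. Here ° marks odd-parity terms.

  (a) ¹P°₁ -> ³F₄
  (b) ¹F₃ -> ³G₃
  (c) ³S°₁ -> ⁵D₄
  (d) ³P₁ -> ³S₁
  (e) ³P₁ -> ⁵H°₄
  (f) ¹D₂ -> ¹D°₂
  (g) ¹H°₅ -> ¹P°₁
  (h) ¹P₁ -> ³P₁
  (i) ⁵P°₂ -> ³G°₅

(a) forbidden (ΔS, ΔL, ΔJ fail)
(b) forbidden (parity, ΔS fail)
(c) forbidden (ΔS, ΔL, ΔJ fail)
(d) forbidden (parity fails)
(e) forbidden (ΔS, ΔL, ΔJ fail)
(f) allowed
(g) forbidden (parity, ΔL, ΔJ fail)
(h) forbidden (parity, ΔS fail)
(i) forbidden (parity, ΔS, ΔL, ΔJ fail)
Total allowed: 1 of 9.

1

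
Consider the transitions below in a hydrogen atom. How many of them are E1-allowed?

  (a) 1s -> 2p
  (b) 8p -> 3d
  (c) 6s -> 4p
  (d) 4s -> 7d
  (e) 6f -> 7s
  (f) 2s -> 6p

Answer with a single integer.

(a) allowed
(b) allowed
(c) allowed
(d) forbidden — Δl = +2 (E1 requires Δl = ±1)
(e) forbidden — Δl = -3 (E1 requires Δl = ±1)
(f) allowed
Total allowed: 4 of 6.

4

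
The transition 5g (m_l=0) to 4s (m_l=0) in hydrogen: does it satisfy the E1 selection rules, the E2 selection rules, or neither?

neither

Δl = 0 − 4 = -4; l_i + l_f = 4.
Δm_l = +0.
E1 (Δl = ±1, |Δm_l| ≤ 1): not satisfied.
E2 (Δl = 0,±2, l_i+l_f ≥ 2, |Δm_l| ≤ 2): not satisfied.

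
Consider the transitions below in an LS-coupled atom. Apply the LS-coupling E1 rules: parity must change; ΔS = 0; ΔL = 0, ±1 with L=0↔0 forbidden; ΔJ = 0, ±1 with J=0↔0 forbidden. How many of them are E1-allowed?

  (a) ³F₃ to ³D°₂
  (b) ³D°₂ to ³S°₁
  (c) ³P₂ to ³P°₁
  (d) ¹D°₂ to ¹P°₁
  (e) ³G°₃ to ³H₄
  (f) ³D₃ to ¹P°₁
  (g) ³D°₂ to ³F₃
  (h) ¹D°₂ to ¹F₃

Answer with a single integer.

(a) allowed
(b) forbidden (parity, ΔL fail)
(c) allowed
(d) forbidden (parity fails)
(e) allowed
(f) forbidden (ΔS, ΔJ fail)
(g) allowed
(h) allowed
Total allowed: 5 of 8.

5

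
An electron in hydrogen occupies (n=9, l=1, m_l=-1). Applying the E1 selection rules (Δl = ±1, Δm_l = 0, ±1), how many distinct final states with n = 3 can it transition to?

4

E1 requires Δl = ±1, so l_f ∈ {0, 2}; with 0 ≤ l_f ≤ n_f−1 = 2, the allowed l_f values are {0, 2}.
For l_f = 0: m_f ∈ {m_i−1, m_i, m_i+1} ∩ [−0, 0] = {0} → 1 state.
For l_f = 2: m_f ∈ {m_i−1, m_i, m_i+1} ∩ [−2, 2] = {-2, -1, 0} → 3 states.
Total: 4.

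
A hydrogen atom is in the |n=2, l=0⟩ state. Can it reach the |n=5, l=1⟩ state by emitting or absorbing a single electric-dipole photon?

allowed

Δl = 1 − 0 = +1; the E1 rule Δl = ±1 is ok.
All E1 selection rules are satisfied.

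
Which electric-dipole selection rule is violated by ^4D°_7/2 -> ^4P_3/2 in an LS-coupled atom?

ΔJ = 0, ±1 (not J=0↔0): J: 7/2 → 3/2, ΔJ = -2 — fails.
Parity must change: odd → even — passes.
ΔL = 0, ±1 (not L=0↔0): L: 2 → 1, ΔL = -1 — passes.
ΔS = 0: S: 3/2 → 3/2 — passes.

the ΔJ = 0, ±1 rule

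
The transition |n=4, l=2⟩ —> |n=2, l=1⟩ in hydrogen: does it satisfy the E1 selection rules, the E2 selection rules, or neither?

E1

Δl = 1 − 2 = -1; l_i + l_f = 3.
E1 (Δl = ±1): satisfied.
E2 (Δl = 0,±2, l_i+l_f ≥ 2): not satisfied.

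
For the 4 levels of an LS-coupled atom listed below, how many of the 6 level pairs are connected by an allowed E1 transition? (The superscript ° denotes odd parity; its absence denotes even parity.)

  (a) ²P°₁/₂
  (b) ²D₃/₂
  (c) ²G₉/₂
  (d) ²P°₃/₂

(a)–(b): allowed.
(a)–(c): forbidden (ΔL, ΔJ).
(a)–(d): forbidden (parity).
(b)–(c): forbidden (parity, ΔL, ΔJ).
(b)–(d): allowed.
(c)–(d): forbidden (ΔL, ΔJ).
Allowed pairs: 2 of 6.

2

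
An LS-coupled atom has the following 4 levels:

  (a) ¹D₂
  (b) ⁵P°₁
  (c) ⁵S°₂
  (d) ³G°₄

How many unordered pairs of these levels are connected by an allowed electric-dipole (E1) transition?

0

(a)–(b): forbidden (ΔS).
(a)–(c): forbidden (ΔS, ΔL).
(a)–(d): forbidden (ΔS, ΔL, ΔJ).
(b)–(c): forbidden (parity).
(b)–(d): forbidden (parity, ΔS, ΔL, ΔJ).
(c)–(d): forbidden (parity, ΔS, ΔL, ΔJ).
Allowed pairs: 0 of 6.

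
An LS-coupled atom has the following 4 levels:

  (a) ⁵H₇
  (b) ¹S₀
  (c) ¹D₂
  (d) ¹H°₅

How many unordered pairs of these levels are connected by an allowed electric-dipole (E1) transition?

(a)–(b): forbidden (parity, ΔS, ΔL, ΔJ).
(a)–(c): forbidden (parity, ΔS, ΔL, ΔJ).
(a)–(d): forbidden (ΔS, ΔJ).
(b)–(c): forbidden (parity, ΔL, ΔJ).
(b)–(d): forbidden (ΔL, ΔJ).
(c)–(d): forbidden (ΔL, ΔJ).
Allowed pairs: 0 of 6.

0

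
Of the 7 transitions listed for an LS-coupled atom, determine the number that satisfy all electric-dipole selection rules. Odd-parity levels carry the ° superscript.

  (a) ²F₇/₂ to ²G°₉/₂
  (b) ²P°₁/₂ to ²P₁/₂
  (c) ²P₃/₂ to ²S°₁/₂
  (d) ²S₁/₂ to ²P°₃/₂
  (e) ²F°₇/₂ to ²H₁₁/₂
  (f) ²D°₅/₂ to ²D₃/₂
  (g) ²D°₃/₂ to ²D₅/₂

(a) allowed
(b) allowed
(c) allowed
(d) allowed
(e) forbidden (ΔL, ΔJ fail)
(f) allowed
(g) allowed
Total allowed: 6 of 7.

6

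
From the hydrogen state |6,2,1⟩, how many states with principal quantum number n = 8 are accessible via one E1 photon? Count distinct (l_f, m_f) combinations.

5

E1 requires Δl = ±1, so l_f ∈ {1, 3}; with 0 ≤ l_f ≤ n_f−1 = 7, the allowed l_f values are {1, 3}.
For l_f = 1: m_f ∈ {m_i−1, m_i, m_i+1} ∩ [−1, 1] = {0, 1} → 2 states.
For l_f = 3: m_f ∈ {m_i−1, m_i, m_i+1} ∩ [−3, 3] = {0, 1, 2} → 3 states.
Total: 5.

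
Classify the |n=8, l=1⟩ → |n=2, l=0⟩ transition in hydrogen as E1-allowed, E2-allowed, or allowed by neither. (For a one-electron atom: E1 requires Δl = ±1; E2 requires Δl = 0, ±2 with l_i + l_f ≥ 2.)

Δl = 0 − 1 = -1; l_i + l_f = 1.
E1 (Δl = ±1): satisfied.
E2 (Δl = 0,±2, l_i+l_f ≥ 2): not satisfied.

E1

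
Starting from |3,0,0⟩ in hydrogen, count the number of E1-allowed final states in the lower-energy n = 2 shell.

E1 requires Δl = ±1, so l_f ∈ {-1, 1}; with 0 ≤ l_f ≤ n_f−1 = 1, the allowed l_f values are {1}.
For l_f = 1: m_f ∈ {m_i−1, m_i, m_i+1} ∩ [−1, 1] = {-1, 0, 1} → 3 states.
Total: 3.

3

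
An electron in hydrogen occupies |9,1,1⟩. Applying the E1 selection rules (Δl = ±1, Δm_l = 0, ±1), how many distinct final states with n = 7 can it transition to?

E1 requires Δl = ±1, so l_f ∈ {0, 2}; with 0 ≤ l_f ≤ n_f−1 = 6, the allowed l_f values are {0, 2}.
For l_f = 0: m_f ∈ {m_i−1, m_i, m_i+1} ∩ [−0, 0] = {0} → 1 state.
For l_f = 2: m_f ∈ {m_i−1, m_i, m_i+1} ∩ [−2, 2] = {0, 1, 2} → 3 states.
Total: 4.

4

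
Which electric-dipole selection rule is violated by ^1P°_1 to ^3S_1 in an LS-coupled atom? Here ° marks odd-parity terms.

Parity must change: odd → even — satisfied.
ΔS = 0: S: 0 → 1 — violated.
ΔL = 0, ±1 (not L=0↔0): L: 1 → 0, ΔL = -1 — satisfied.
ΔJ = 0, ±1 (not J=0↔0): J: 1 → 1, ΔJ = +0 — satisfied.

the ΔS = 0 rule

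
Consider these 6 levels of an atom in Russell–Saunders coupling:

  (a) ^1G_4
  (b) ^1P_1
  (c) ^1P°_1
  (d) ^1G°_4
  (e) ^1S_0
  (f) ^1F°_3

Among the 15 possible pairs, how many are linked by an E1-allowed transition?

4

(a)–(b): forbidden (parity, ΔL, ΔJ).
(a)–(c): forbidden (ΔL, ΔJ).
(a)–(d): allowed.
(a)–(e): forbidden (parity, ΔL, ΔJ).
(a)–(f): allowed.
(b)–(c): allowed.
(b)–(d): forbidden (ΔL, ΔJ).
(b)–(e): forbidden (parity).
(b)–(f): forbidden (ΔL, ΔJ).
(c)–(d): forbidden (parity, ΔL, ΔJ).
(c)–(e): allowed.
(c)–(f): forbidden (parity, ΔL, ΔJ).
(d)–(e): forbidden (ΔL, ΔJ).
(d)–(f): forbidden (parity).
(e)–(f): forbidden (ΔL, ΔJ).
Allowed pairs: 4 of 15.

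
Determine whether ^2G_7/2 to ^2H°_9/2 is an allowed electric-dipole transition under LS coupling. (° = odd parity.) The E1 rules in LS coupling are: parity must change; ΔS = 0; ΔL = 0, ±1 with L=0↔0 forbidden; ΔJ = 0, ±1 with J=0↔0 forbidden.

Parity must change: even → odd — passes.
ΔS = 0: S: 1/2 → 1/2 — passes.
ΔL = 0, ±1 (not L=0↔0): L: 4 → 5, ΔL = +1 — passes.
ΔJ = 0, ±1 (not J=0↔0): J: 7/2 → 9/2, ΔJ = +1 — passes.
All four E1 rules are satisfied.

allowed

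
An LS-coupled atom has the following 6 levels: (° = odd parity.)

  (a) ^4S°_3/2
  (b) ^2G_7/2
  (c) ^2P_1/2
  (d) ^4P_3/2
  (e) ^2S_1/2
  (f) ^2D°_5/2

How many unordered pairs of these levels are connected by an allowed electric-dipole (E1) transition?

1

(a)–(b): forbidden (ΔS, ΔL, ΔJ).
(a)–(c): forbidden (ΔS).
(a)–(d): allowed.
(a)–(e): forbidden (ΔS, ΔL).
(a)–(f): forbidden (parity, ΔS, ΔL).
(b)–(c): forbidden (parity, ΔL, ΔJ).
(b)–(d): forbidden (parity, ΔS, ΔL, ΔJ).
(b)–(e): forbidden (parity, ΔL, ΔJ).
(b)–(f): forbidden (ΔL).
(c)–(d): forbidden (parity, ΔS).
(c)–(e): forbidden (parity).
(c)–(f): forbidden (ΔJ).
(d)–(e): forbidden (parity, ΔS).
(d)–(f): forbidden (ΔS).
(e)–(f): forbidden (ΔL, ΔJ).
Allowed pairs: 1 of 15.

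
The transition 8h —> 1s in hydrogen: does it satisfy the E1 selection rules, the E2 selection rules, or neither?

Δl = 0 − 5 = -5; l_i + l_f = 5.
E1 (Δl = ±1): not satisfied.
E2 (Δl = 0,±2, l_i+l_f ≥ 2): not satisfied.

neither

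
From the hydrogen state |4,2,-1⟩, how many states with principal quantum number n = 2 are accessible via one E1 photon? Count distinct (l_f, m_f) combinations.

E1 requires Δl = ±1, so l_f ∈ {1, 3}; with 0 ≤ l_f ≤ n_f−1 = 1, the allowed l_f values are {1}.
For l_f = 1: m_f ∈ {m_i−1, m_i, m_i+1} ∩ [−1, 1] = {-1, 0} → 2 states.
Total: 2.

2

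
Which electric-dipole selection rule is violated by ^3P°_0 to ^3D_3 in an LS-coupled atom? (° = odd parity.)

the ΔJ = 0, ±1 rule

Reading off the term symbols: S 1→1, L 1→2, J 0→3, parity odd→even.
Parity must change: odd → even — passes.
ΔS = 0: S: 1 → 1 — passes.
ΔL = 0, ±1 (not L=0↔0): L: 1 → 2, ΔL = +1 — passes.
ΔJ = 0, ±1 (not J=0↔0): J: 0 → 3, ΔJ = +3 — fails.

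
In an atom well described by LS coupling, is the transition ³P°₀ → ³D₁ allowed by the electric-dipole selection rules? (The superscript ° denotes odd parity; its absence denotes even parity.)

ΔL = 0, ±1 (not L=0↔0): L: 1 → 2, ΔL = +1 — ok.
ΔS = 0: S: 1 → 1 — ok.
Parity must change: odd → even — ok.
ΔJ = 0, ±1 (not J=0↔0): J: 0 → 1, ΔJ = +1 — ok.
All four E1 rules are satisfied.

allowed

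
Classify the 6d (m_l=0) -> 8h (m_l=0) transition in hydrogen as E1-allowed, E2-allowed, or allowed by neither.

neither

Δl = 5 − 2 = +3; l_i + l_f = 7.
Δm_l = +0.
E1 (Δl = ±1, |Δm_l| ≤ 1): not satisfied.
E2 (Δl = 0,±2, l_i+l_f ≥ 2, |Δm_l| ≤ 2): not satisfied.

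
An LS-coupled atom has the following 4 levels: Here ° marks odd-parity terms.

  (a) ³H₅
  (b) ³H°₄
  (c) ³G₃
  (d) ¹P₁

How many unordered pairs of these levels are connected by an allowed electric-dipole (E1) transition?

2

(a)–(b): allowed.
(a)–(c): forbidden (parity, ΔJ).
(a)–(d): forbidden (parity, ΔS, ΔL, ΔJ).
(b)–(c): allowed.
(b)–(d): forbidden (ΔS, ΔL, ΔJ).
(c)–(d): forbidden (parity, ΔS, ΔL, ΔJ).
Allowed pairs: 2 of 6.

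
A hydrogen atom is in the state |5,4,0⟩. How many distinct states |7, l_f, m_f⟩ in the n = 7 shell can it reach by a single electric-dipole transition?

E1 requires Δl = ±1, so l_f ∈ {3, 5}; with 0 ≤ l_f ≤ n_f−1 = 6, the allowed l_f values are {3, 5}.
For l_f = 3: m_f ∈ {m_i−1, m_i, m_i+1} ∩ [−3, 3] = {-1, 0, 1} → 3 states.
For l_f = 5: m_f ∈ {m_i−1, m_i, m_i+1} ∩ [−5, 5] = {-1, 0, 1} → 3 states.
Total: 6.

6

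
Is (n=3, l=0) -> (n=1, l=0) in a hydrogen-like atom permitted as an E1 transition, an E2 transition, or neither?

Δl = 0 − 0 = +0; l_i + l_f = 0.
E1 (Δl = ±1): not satisfied.
E2 (Δl = 0,±2, l_i+l_f ≥ 2): not satisfied.

neither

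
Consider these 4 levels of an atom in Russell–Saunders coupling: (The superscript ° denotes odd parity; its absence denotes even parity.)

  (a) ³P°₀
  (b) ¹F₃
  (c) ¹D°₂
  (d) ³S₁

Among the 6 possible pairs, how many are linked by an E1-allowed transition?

(a)–(b): forbidden (ΔS, ΔL, ΔJ).
(a)–(c): forbidden (parity, ΔS, ΔJ).
(a)–(d): allowed.
(b)–(c): allowed.
(b)–(d): forbidden (parity, ΔS, ΔL, ΔJ).
(c)–(d): forbidden (ΔS, ΔL).
Allowed pairs: 2 of 6.

2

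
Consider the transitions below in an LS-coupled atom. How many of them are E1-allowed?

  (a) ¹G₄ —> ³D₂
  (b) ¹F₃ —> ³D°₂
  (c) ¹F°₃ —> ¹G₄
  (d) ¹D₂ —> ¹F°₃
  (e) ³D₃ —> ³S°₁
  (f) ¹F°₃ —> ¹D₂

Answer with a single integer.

(a) forbidden (parity, ΔS, ΔL, ΔJ fail)
(b) forbidden (ΔS fails)
(c) allowed
(d) allowed
(e) forbidden (ΔL, ΔJ fail)
(f) allowed
Total allowed: 3 of 6.

3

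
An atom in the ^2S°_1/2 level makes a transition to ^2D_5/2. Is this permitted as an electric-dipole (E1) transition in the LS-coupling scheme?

forbidden

ΔJ = 0, ±1 (not J=0↔0): J: 1/2 → 5/2, ΔJ = +2 — violated.
ΔS = 0: S: 1/2 → 1/2 — satisfied.
ΔL = 0, ±1 (not L=0↔0): L: 0 → 2, ΔL = +2 — violated.
Parity must change: odd → even — satisfied.
Rule(s) violated: ΔL, ΔJ.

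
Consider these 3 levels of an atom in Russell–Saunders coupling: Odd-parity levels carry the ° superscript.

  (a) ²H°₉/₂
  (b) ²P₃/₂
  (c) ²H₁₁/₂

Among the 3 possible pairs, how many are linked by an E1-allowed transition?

1

(a)–(b): forbidden (ΔL, ΔJ).
(a)–(c): allowed.
(b)–(c): forbidden (parity, ΔL, ΔJ).
Allowed pairs: 1 of 3.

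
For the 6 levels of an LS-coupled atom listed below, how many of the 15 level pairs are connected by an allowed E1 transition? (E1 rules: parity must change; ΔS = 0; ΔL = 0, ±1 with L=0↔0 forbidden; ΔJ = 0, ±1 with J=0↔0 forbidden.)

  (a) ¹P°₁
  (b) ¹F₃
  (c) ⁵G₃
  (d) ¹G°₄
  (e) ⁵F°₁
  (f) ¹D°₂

2

(a)–(b): forbidden (ΔL, ΔJ).
(a)–(c): forbidden (ΔS, ΔL, ΔJ).
(a)–(d): forbidden (parity, ΔL, ΔJ).
(a)–(e): forbidden (parity, ΔS, ΔL).
(a)–(f): forbidden (parity).
(b)–(c): forbidden (parity, ΔS).
(b)–(d): allowed.
(b)–(e): forbidden (ΔS, ΔJ).
(b)–(f): allowed.
(c)–(d): forbidden (ΔS).
(c)–(e): forbidden (ΔJ).
(c)–(f): forbidden (ΔS, ΔL).
(d)–(e): forbidden (parity, ΔS, ΔJ).
(d)–(f): forbidden (parity, ΔL, ΔJ).
(e)–(f): forbidden (parity, ΔS).
Allowed pairs: 2 of 15.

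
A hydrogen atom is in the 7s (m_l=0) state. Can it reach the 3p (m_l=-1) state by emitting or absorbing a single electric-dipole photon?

Initial l = 0, final l = 1, so Δl = +1. E1 requires Δl = ±1: satisfied.
Δm_l = -1 − (0) = -1. E1 requires Δm_l = 0, ±1: satisfied.
All E1 selection rules are satisfied.

allowed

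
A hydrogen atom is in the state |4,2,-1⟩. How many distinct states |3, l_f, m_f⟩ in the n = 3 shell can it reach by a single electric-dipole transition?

E1 requires Δl = ±1, so l_f ∈ {1, 3}; with 0 ≤ l_f ≤ n_f−1 = 2, the allowed l_f values are {1}.
For l_f = 1: m_f ∈ {m_i−1, m_i, m_i+1} ∩ [−1, 1] = {-1, 0} → 2 states.
Total: 2.

2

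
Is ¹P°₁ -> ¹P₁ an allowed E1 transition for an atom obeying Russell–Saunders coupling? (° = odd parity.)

Initial level: S=0, L=1, J=1, parity odd. Final level: S=0, L=1, J=1, parity even.
Parity must change: odd → even — satisfied.
ΔS = 0: S: 0 → 0 — satisfied.
ΔL = 0, ±1 (not L=0↔0): L: 1 → 1, ΔL = +0 — satisfied.
ΔJ = 0, ±1 (not J=0↔0): J: 1 → 1, ΔJ = +0 — satisfied.
All four E1 rules are satisfied.

allowed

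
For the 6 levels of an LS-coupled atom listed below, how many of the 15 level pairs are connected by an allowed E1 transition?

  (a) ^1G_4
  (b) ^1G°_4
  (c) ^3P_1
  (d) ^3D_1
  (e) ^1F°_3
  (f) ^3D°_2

4

(a)–(b): allowed.
(a)–(c): forbidden (parity, ΔS, ΔL, ΔJ).
(a)–(d): forbidden (parity, ΔS, ΔL, ΔJ).
(a)–(e): allowed.
(a)–(f): forbidden (ΔS, ΔL, ΔJ).
(b)–(c): forbidden (ΔS, ΔL, ΔJ).
(b)–(d): forbidden (ΔS, ΔL, ΔJ).
(b)–(e): forbidden (parity).
(b)–(f): forbidden (parity, ΔS, ΔL, ΔJ).
(c)–(d): forbidden (parity).
(c)–(e): forbidden (ΔS, ΔL, ΔJ).
(c)–(f): allowed.
(d)–(e): forbidden (ΔS, ΔJ).
(d)–(f): allowed.
(e)–(f): forbidden (parity, ΔS).
Allowed pairs: 4 of 15.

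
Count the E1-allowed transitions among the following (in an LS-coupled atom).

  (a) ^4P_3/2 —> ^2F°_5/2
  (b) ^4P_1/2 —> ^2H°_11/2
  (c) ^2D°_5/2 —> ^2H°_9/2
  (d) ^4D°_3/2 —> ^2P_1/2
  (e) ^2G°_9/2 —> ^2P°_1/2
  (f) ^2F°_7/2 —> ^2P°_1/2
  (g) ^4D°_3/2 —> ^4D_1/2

1

(a) forbidden (ΔS, ΔL fail)
(b) forbidden (ΔS, ΔL, ΔJ fail)
(c) forbidden (parity, ΔL, ΔJ fail)
(d) forbidden (ΔS fails)
(e) forbidden (parity, ΔL, ΔJ fail)
(f) forbidden (parity, ΔL, ΔJ fail)
(g) allowed
Total allowed: 1 of 7.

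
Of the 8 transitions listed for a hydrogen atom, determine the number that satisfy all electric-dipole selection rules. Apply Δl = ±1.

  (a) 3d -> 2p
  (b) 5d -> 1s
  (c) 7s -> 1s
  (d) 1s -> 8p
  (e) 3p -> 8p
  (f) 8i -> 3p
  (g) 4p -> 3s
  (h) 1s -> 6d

3

(a) allowed
(b) forbidden — Δl = -2 (E1 requires Δl = ±1)
(c) forbidden — Δl = +0 (E1 requires Δl = ±1)
(d) allowed
(e) forbidden — Δl = +0 (E1 requires Δl = ±1)
(f) forbidden — Δl = -5 (E1 requires Δl = ±1)
(g) allowed
(h) forbidden — Δl = +2 (E1 requires Δl = ±1)
Total allowed: 3 of 8.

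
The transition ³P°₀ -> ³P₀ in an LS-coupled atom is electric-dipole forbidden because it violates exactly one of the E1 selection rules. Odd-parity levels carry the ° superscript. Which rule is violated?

Initial level: S=1, L=1, J=0, parity odd. Final level: S=1, L=1, J=0, parity even.
Parity must change: odd → even — satisfied.
ΔS = 0: S: 1 → 1 — satisfied.
ΔL = 0, ±1 (not L=0↔0): L: 1 → 1, ΔL = +0 — satisfied.
ΔJ = 0, ±1 (not J=0↔0): J: 0 → 0, ΔJ = +0 — violated.

the J=0 ↔ J=0 exclusion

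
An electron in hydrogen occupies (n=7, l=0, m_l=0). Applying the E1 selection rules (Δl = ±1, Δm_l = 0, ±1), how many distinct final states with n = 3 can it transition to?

E1 requires Δl = ±1, so l_f ∈ {-1, 1}; with 0 ≤ l_f ≤ n_f−1 = 2, the allowed l_f values are {1}.
For l_f = 1: m_f ∈ {m_i−1, m_i, m_i+1} ∩ [−1, 1] = {-1, 0, 1} → 3 states.
Total: 3.

3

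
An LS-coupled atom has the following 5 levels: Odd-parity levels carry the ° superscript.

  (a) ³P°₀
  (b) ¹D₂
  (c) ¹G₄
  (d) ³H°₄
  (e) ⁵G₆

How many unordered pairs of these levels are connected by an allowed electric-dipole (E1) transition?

0

(a)–(b): forbidden (ΔS, ΔJ).
(a)–(c): forbidden (ΔS, ΔL, ΔJ).
(a)–(d): forbidden (parity, ΔL, ΔJ).
(a)–(e): forbidden (ΔS, ΔL, ΔJ).
(b)–(c): forbidden (parity, ΔL, ΔJ).
(b)–(d): forbidden (ΔS, ΔL, ΔJ).
(b)–(e): forbidden (parity, ΔS, ΔL, ΔJ).
(c)–(d): forbidden (ΔS).
(c)–(e): forbidden (parity, ΔS, ΔJ).
(d)–(e): forbidden (ΔS, ΔJ).
Allowed pairs: 0 of 10.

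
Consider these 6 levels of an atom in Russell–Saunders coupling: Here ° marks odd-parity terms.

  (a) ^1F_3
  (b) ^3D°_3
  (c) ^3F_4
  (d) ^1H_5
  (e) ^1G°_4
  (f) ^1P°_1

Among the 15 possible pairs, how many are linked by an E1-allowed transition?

3

(a)–(b): forbidden (ΔS).
(a)–(c): forbidden (parity, ΔS).
(a)–(d): forbidden (parity, ΔL, ΔJ).
(a)–(e): allowed.
(a)–(f): forbidden (ΔL, ΔJ).
(b)–(c): allowed.
(b)–(d): forbidden (ΔS, ΔL, ΔJ).
(b)–(e): forbidden (parity, ΔS, ΔL).
(b)–(f): forbidden (parity, ΔS, ΔJ).
(c)–(d): forbidden (parity, ΔS, ΔL).
(c)–(e): forbidden (ΔS).
(c)–(f): forbidden (ΔS, ΔL, ΔJ).
(d)–(e): allowed.
(d)–(f): forbidden (ΔL, ΔJ).
(e)–(f): forbidden (parity, ΔL, ΔJ).
Allowed pairs: 3 of 15.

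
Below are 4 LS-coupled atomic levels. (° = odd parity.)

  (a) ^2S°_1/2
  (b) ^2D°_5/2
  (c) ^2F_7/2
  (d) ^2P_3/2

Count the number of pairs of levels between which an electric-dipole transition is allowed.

3

(a)–(b): forbidden (parity, ΔL, ΔJ).
(a)–(c): forbidden (ΔL, ΔJ).
(a)–(d): allowed.
(b)–(c): allowed.
(b)–(d): allowed.
(c)–(d): forbidden (parity, ΔL, ΔJ).
Allowed pairs: 3 of 6.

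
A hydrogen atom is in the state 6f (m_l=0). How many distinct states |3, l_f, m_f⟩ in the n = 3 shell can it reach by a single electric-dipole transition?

E1 requires Δl = ±1, so l_f ∈ {2, 4}; with 0 ≤ l_f ≤ n_f−1 = 2, the allowed l_f values are {2}.
For l_f = 2: m_f ∈ {m_i−1, m_i, m_i+1} ∩ [−2, 2] = {-1, 0, 1} → 3 states.
Total: 3.

3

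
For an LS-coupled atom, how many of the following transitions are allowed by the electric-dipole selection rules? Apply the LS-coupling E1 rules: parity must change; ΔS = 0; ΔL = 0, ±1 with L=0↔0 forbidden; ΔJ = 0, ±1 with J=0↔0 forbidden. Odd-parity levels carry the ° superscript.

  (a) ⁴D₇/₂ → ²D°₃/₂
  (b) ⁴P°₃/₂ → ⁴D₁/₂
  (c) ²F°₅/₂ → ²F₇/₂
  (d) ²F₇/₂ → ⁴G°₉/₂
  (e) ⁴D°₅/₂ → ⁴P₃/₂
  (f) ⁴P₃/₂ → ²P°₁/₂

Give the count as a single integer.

3

(a) forbidden (ΔS, ΔJ fail)
(b) allowed
(c) allowed
(d) forbidden (ΔS fails)
(e) allowed
(f) forbidden (ΔS fails)
Total allowed: 3 of 6.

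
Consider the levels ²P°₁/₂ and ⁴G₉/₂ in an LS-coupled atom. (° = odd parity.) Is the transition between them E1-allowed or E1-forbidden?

forbidden

Parity must change: odd → even — ✓.
ΔS = 0: S: 1/2 → 3/2 — ✗.
ΔL = 0, ±1 (not L=0↔0): L: 1 → 4, ΔL = +3 — ✗.
ΔJ = 0, ±1 (not J=0↔0): J: 1/2 → 9/2, ΔJ = +4 — ✗.
Rule(s) violated: ΔS, ΔL, ΔJ.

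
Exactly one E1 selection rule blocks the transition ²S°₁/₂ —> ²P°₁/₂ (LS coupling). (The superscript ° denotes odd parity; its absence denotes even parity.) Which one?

Parity must change: odd → odd — fails.
ΔL = 0, ±1 (not L=0↔0): L: 0 → 1, ΔL = +1 — ok.
ΔS = 0: S: 1/2 → 1/2 — ok.
ΔJ = 0, ±1 (not J=0↔0): J: 1/2 → 1/2, ΔJ = +0 — ok.

parity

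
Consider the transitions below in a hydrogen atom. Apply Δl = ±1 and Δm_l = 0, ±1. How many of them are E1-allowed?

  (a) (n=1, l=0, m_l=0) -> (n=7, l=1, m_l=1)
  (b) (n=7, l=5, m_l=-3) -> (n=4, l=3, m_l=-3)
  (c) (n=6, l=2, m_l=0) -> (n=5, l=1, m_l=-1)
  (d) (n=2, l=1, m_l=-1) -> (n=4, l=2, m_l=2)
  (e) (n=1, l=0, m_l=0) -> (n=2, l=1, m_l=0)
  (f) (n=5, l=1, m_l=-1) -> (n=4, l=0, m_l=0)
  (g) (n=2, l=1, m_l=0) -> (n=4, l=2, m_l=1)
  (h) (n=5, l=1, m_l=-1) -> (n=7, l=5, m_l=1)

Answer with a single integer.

(a) allowed
(b) forbidden — Δl = -2 (E1 requires Δl = ±1)
(c) allowed
(d) forbidden — Δm_l = +3 (E1 requires Δm_l = 0, ±1)
(e) allowed
(f) allowed
(g) allowed
(h) forbidden — Δl = +4 (E1 requires Δl = ±1); Δm_l = +2 (E1 requires Δm_l = 0, ±1)
Total allowed: 5 of 8.

5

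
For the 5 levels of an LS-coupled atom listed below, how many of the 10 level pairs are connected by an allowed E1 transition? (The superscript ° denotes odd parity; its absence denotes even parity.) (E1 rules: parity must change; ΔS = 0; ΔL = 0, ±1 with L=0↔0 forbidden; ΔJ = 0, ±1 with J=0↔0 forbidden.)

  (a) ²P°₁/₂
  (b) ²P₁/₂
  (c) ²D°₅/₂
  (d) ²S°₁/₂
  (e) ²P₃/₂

(a)–(b): allowed.
(a)–(c): forbidden (parity, ΔJ).
(a)–(d): forbidden (parity).
(a)–(e): allowed.
(b)–(c): forbidden (ΔJ).
(b)–(d): allowed.
(b)–(e): forbidden (parity).
(c)–(d): forbidden (parity, ΔL, ΔJ).
(c)–(e): allowed.
(d)–(e): allowed.
Allowed pairs: 5 of 10.

5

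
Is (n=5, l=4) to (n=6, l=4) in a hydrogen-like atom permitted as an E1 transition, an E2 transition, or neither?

Δl = 4 − 4 = +0; l_i + l_f = 8.
E1 (Δl = ±1): not satisfied.
E2 (Δl = 0,±2, l_i+l_f ≥ 2): satisfied.

E2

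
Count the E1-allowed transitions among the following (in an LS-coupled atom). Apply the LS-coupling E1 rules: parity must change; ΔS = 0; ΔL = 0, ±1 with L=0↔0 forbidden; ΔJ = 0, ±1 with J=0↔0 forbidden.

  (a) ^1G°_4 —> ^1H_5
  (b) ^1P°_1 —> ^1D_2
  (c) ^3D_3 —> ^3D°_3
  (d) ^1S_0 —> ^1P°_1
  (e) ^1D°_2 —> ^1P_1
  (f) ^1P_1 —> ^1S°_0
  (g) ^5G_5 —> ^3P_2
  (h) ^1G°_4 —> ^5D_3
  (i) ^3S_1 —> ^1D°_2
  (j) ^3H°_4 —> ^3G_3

(a) allowed
(b) allowed
(c) allowed
(d) allowed
(e) allowed
(f) allowed
(g) forbidden (parity, ΔS, ΔL, ΔJ fail)
(h) forbidden (ΔS, ΔL fail)
(i) forbidden (ΔS, ΔL fail)
(j) allowed
Total allowed: 7 of 10.

7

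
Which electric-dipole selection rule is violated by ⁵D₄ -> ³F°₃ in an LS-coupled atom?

Reading off the term symbols: S 2→1, L 2→3, J 4→3, parity even→odd.
Parity must change: even → odd — ok.
ΔS = 0: S: 2 → 1 — fails.
ΔL = 0, ±1 (not L=0↔0): L: 2 → 3, ΔL = +1 — ok.
ΔJ = 0, ±1 (not J=0↔0): J: 4 → 3, ΔJ = -1 — ok.

the ΔS = 0 rule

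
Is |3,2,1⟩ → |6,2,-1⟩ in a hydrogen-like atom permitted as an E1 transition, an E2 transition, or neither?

E2

Δl = 2 − 2 = +0; l_i + l_f = 4.
Δm_l = -2.
E1 (Δl = ±1, |Δm_l| ≤ 1): not satisfied.
E2 (Δl = 0,±2, l_i+l_f ≥ 2, |Δm_l| ≤ 2): satisfied.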